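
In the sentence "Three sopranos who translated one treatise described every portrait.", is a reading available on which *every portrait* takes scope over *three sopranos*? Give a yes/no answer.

Yes

*every portrait* is a matrix argument; only *three sopranos* is modified by the relative clause *who translated one treatise*, so the RC island is irrelevant to the target quantifier.
No island intervenes, so both surface and inverse scope are derivable.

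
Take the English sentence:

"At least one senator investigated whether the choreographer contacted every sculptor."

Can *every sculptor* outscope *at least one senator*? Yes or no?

No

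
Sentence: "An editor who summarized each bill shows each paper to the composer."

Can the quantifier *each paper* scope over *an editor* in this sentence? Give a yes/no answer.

Although the sentence contains a relative clause (*who summarized each bill*), *each paper* is outside it, in the matrix VP.
No island intervenes, so both surface and inverse scope are derivable.
So *each paper* > *an editor* is among the available readings.

Yes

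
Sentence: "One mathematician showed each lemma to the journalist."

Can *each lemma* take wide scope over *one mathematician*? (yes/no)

Yes

*one mathematician* and *each lemma* are co-arguments of the matrix verb, with nothing but a clause-internal boundary between them.
With no island boundary between them, the object can take inverse scope over the subject via ordinary QR within the clause.
The sentence is scopally ambiguous between *one mathematician* > *each lemma* and *each lemma* > *one mathematician*.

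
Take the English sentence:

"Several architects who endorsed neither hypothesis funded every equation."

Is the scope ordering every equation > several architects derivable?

Yes

*every equation* sits in the matrix clause, not in the relative clause on *several architects*.
Ordinary QR to a clause-peripheral position gives the wide-scope LF for the lower DP.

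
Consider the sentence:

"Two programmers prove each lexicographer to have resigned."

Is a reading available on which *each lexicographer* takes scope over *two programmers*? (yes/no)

*each lexicographer* is an ECM subject; ECM complements are not islands, and the embedded quantifier may take matrix scope.
No island intervenes, so both surface and inverse scope are derivable.

Yes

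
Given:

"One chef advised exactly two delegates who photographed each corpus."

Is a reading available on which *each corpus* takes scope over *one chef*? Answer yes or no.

No

Structurally, *each corpus* is inside the relative clause *who photographed each corpus* modifying *exactly two delegates*.
The relative clause forms an island for QR, so the quantifier is confined to the head noun's restrictor.
The inverse ordering *each corpus* > *one chef* is therefore underivable.
(Only the surface reading survives: one fixed chef with respect to all the relevant corpora.)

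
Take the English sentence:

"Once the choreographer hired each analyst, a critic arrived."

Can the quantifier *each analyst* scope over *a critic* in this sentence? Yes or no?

No

The DP *each analyst* is contained in the adjunct clause *once the choreographer hired each analyst*.
Adjuncts are opaque for quantifier raising; a quantifier in an adjunct stays inside it.
*each analyst* > *a critic* would require crossing that boundary, which is illicit.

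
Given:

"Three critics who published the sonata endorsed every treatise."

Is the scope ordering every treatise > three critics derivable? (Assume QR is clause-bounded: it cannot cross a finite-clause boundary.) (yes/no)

The relative clause *who published the sonata* modifies *three critics*, but *every treatise* is not inside that relative clause — it is an argument of the matrix verb.
QR within a single clause is free, so the lower quantifier may take scope over the higher one.
The sentence is scopally ambiguous between *three critics* > *every treatise* and *every treatise* > *three critics*.

Yes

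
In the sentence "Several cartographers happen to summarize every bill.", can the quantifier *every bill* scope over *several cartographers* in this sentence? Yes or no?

Yes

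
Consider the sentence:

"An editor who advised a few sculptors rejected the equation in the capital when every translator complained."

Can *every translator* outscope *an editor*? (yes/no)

No

The target quantifier *every translator* is part of the adjunct clause *when every translator complained*.
The adjunct-island constraint bars QR out of an adverbial clause.
*every translator* is confined to the island and cannot take scope over *an editor*.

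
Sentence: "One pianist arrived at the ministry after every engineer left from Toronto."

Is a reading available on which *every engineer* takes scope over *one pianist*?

*every engineer* sits inside the adjunct clause *after every engineer left from Toronto*.
Adjuncts are opaque for quantifier raising; a quantifier in an adjunct stays inside it.
Hence only narrow scope for *every engineer* (under *one pianist*) survives.
(Only the surface reading survives: one fixed pianist with respect to all the relevant engineers.)

No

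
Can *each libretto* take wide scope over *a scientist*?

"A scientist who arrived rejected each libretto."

Yes

The relative clause *who arrived* modifies *a scientist*, but *each libretto* is not inside that relative clause — it is an argument of the matrix verb.
With no island boundary between them, the object can take inverse scope over the subject via ordinary QR within the clause.
So *each libretto* > *a scientist* is among the available readings.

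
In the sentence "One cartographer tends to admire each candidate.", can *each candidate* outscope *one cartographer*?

Yes

The matrix predicate is a raising verb, whose infinitival complement is not a scope island — *each candidate* can QR into the matrix clause.
With no island boundary between them, the object can take inverse scope over the subject via ordinary QR within the clause.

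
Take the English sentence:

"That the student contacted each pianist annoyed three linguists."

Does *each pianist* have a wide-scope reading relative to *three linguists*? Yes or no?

*each pianist* occurs within the sentential subject *that the student contacted each pianist*.
The Sentential Subject Constraint rules out raising the quantifier out of the that-clause subject.
*each pianist* > *three linguists* would require crossing that boundary, which is illicit.

No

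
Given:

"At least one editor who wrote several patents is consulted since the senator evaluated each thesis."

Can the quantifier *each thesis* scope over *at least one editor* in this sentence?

*each thesis* sits inside the adjunct clause *since the senator evaluated each thesis*.
Scope out of an adjunct clause is unavailable: QR respects the adjunct-island constraint.
So *each thesis* cannot raise high enough to outscope *at least one editor*; only the surface ordering *at least one editor* > *each thesis* is available.

No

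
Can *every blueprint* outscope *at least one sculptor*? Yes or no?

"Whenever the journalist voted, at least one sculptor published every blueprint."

Neither queried DP is inside the adjunct, so the adjunct-island constraint does not apply.
No island intervenes, so both surface and inverse scope are derivable.

Yes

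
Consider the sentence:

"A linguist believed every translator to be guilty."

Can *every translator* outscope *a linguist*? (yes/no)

*every translator* is the subject of an ECM infinitive — the infinitival complement of an ECM verb is not a scope island, so *every translator* can raise into the matrix clause.
Since no island is crossed, the inverse ordering is licensed alongside surface scope.
The sentence is scopally ambiguous between *a linguist* > *every translator* and *every translator* > *a linguist*.

Yes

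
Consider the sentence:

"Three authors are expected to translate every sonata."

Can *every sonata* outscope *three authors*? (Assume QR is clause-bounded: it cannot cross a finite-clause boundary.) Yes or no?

Infinitival complements of raising predicates do not block QR; *every sonata* and *three authors* are effectively clausemates.
Since no island is crossed, the inverse ordering is licensed alongside surface scope.

Yes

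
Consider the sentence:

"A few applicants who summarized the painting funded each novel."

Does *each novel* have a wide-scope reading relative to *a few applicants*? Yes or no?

Yes

*each novel* sits in the matrix clause, not in the relative clause on *a few applicants*.
Nothing blocks QR of the lower DP to a position above the higher one, so inverse scope is available.
So *each novel* > *a few applicants* is among the available readings.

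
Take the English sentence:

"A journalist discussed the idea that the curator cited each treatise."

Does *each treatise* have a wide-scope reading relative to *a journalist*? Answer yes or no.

No

The DP *each treatise* is contained in the complex NP *the idea that the curator cited each treatise*.
The Complex NP Constraint bars QR out of the complement clause of a noun.
Hence only narrow scope for *each treatise* (under *a journalist*) survives.
(Only the surface reading survives: one fixed journalist with respect to all the relevant treatises.)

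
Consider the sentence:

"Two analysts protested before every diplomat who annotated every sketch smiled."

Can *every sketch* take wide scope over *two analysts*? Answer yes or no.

No

The DP *every sketch* is contained in the relative clause *who annotated every sketch*, which is itself inside the adjunct *before every diplomat who annotated every sketch smiled*.
Both the relative clause and the enclosing adjunct are scope islands; QR cannot cross either.
So the wide-scope reading for *every sketch* is blocked.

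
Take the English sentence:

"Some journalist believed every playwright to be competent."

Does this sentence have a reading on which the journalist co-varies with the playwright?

This is the *every playwright* > *some journalist* reading.
*every playwright* is an ECM subject; ECM complements are not islands, and the embedded quantifier may take matrix scope.
No island intervenes, so both surface and inverse scope are derivable.

Yes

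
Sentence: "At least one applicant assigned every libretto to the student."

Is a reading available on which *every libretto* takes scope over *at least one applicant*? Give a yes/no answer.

Both DPs are arguments of the same predicate; there is no clause or island boundary between them.
Ordinary QR to a clause-peripheral position gives the wide-scope LF for the lower DP.

Yes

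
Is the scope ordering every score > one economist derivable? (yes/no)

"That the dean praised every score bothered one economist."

Structurally, *every score* is inside the sentential subject *that the dean praised every score*.
The Sentential Subject Constraint rules out raising the quantifier out of the that-clause subject.
So the wide-scope reading for *every score* is blocked.

No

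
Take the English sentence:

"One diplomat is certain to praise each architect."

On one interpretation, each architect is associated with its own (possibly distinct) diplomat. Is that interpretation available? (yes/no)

Yes

The described interpretation is the *each architect* > *one diplomat* scoping.
The matrix predicate is a raising verb, whose infinitival complement is not a scope island — *each architect* can QR into the matrix clause.
No island intervenes, so both surface and inverse scope are derivable.
Both orderings are possible: *one diplomat* > *each architect* and *each architect* > *one diplomat*.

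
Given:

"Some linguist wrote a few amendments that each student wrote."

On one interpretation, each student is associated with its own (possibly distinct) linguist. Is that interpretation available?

That reading corresponds to *each student* > *some linguist*.
The DP *each student* is contained in the relative clause *that each student wrote* modifying *a few amendments*.
The relative clause forms an island for QR, so the quantifier is confined to the head noun's restrictor.
So *each student* cannot raise to a position above *some linguist*.

No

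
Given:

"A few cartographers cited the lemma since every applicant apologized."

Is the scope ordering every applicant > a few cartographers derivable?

No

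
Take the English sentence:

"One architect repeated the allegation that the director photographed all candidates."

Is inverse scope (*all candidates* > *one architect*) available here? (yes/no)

No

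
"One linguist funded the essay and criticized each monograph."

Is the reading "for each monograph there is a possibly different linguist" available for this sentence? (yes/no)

No

That reading corresponds to *each monograph* > *one linguist*.
*each monograph* is embedded in one conjunct of the coordinate structure (*criticized each monograph*).
Asymmetric QR out of one conjunct violates the Coordinate Structure Constraint.
So *each monograph* cannot raise high enough to outscope *one linguist*; only the surface ordering *one linguist* > *each monograph* is available.
(Only the surface reading survives: one fixed linguist with respect to all the relevant monographs.)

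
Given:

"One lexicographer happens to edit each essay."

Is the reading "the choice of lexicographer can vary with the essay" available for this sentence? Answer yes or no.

The paraphrase describes the scope ordering *each essay* > *one lexicographer*.
Infinitival complements of raising predicates do not block QR; *each essay* and *one lexicographer* are effectively clausemates.
QR within a single clause is free, so the lower quantifier may take scope over the higher one.
So *each essay* > *one lexicographer* is among the available readings.

Yes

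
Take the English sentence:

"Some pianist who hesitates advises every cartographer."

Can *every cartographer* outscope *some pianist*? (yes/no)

Yes

*every cartographer* sits in the matrix clause, not in the relative clause on *some pianist*.
Nothing blocks QR of the lower DP to a position above the higher one, so inverse scope is available.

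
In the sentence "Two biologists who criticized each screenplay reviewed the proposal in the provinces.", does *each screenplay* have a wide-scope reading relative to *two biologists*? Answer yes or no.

*each screenplay* sits inside the relative clause *who criticized each screenplay*.
Quantifiers inside a relative clause are trapped there; the RC boundary blocks QR.
Hence only narrow scope for *each screenplay* (under *two biologists*) survives.

No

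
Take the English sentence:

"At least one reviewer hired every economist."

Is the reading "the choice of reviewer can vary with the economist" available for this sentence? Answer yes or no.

Yes

The paraphrase describes the scope ordering *every economist* > *at least one reviewer*.
Both DPs are arguments of the same predicate; there is no clause or island boundary between them.
QR within a single clause is free, so the lower quantifier may take scope over the higher one.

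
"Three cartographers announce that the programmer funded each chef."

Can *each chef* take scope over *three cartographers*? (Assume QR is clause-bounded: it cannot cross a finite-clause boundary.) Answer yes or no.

No

*each chef* sits inside the finite complement clause *that the programmer funded each chef*.
QR is clause-bounded, so the finite complement is a scope island for the embedded quantifier.
There is no licit LF on which *each chef* c-commands *three cartographers*.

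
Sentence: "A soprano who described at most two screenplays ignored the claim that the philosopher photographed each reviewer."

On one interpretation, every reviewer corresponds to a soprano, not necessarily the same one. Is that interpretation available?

No

The described interpretation is the *each reviewer* > *a soprano* scoping.
*each reviewer* occurs within the complex NP *the claim that the philosopher photographed each reviewer*.
Since the clause is the complement of a nominal head, the CNPC blocks scope extraction.
So the wide-scope reading for *each reviewer* is blocked.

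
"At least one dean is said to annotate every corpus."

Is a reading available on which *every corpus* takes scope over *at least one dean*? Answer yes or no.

*every corpus* is the object of the infinitival complement of a raising predicate; raising infinitives are transparent for QR, so the two DPs are in effect clausemates.
QR within a single clause is free, so the lower quantifier may take scope over the higher one.

Yes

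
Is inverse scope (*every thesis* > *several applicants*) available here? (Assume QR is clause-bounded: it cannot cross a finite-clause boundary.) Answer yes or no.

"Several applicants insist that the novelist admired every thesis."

*every thesis* occurs within the finite complement clause *that the novelist admired every thesis*.
Given the clause-boundedness assumption, QR cannot cross the finite CP into the matrix.
So the wide-scope reading for *every thesis* is blocked.

No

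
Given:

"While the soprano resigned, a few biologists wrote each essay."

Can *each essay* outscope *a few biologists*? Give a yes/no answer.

Although there is an adjunct clause, *each essay* is in the main clause, not inside the adjunct.
No island intervenes, so both surface and inverse scope are derivable.

Yes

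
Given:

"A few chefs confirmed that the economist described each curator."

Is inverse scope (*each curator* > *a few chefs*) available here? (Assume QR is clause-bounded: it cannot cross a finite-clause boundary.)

*each curator* sits inside the finite complement clause *that the economist described each curator*.
Given the clause-boundedness assumption, QR cannot cross the finite CP into the matrix.
*each curator* > *a few chefs* would require crossing that boundary, which is illicit.

No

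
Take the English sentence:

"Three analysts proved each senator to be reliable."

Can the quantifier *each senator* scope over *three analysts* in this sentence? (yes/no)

ECM infinitives lack a CP barrier, so *each senator* can QR over the matrix subject *three analysts*.
Since no island is crossed, the inverse ordering is licensed alongside surface scope.
The sentence is scopally ambiguous between *three analysts* > *each senator* and *each senator* > *three analysts*.

Yes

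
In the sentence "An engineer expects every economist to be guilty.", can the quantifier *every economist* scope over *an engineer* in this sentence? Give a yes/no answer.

Yes

The ECM infinitive is scope-transparent — *every economist* is free to raise above *an engineer*.
Clause-internal QR can adjoin the lower DP above the subject, yielding the inverse reading.
The sentence is scopally ambiguous between *an engineer* > *every economist* and *every economist* > *an engineer*.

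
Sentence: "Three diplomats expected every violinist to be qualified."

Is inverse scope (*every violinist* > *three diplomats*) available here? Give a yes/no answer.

Yes

The ECM infinitive is scope-transparent — *every violinist* is free to raise above *three diplomats*.
QR within a single clause is free, so the lower quantifier may take scope over the higher one.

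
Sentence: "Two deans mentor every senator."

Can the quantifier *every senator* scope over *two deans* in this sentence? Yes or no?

Yes

*every senator* is the matrix object and *two deans* the matrix subject; the two are clausemates.
Nothing blocks QR of the lower DP to a position above the higher one, so inverse scope is available.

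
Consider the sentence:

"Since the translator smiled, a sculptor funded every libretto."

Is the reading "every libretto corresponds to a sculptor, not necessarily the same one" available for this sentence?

Yes

That reading corresponds to *every libretto* > *a sculptor*.
The adjunct clause does not contain *every libretto*, which is the matrix object.
With no island boundary between them, the object can take inverse scope over the subject via ordinary QR within the clause.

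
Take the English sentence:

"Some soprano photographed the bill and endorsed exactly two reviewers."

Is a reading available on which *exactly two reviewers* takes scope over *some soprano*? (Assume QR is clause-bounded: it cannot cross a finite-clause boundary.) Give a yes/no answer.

The target quantifier *exactly two reviewers* is part of one conjunct of the coordinate structure (*endorsed exactly two reviewers*).
Asymmetric QR out of one conjunct violates the Coordinate Structure Constraint.
So *exactly two reviewers* cannot raise high enough to outscope *some soprano*; only the surface ordering *some soprano* > *exactly two reviewers* is available.
(Only the surface reading survives: one fixed soprano with respect to all the relevant reviewers.)

No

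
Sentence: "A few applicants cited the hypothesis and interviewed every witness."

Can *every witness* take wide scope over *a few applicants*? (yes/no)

No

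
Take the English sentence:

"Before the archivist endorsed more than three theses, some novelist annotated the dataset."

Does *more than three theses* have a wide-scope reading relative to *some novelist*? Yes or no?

The target quantifier *more than three theses* is part of the adjunct clause *before the archivist endorsed more than three theses*.
Adverbial clauses are not L-marked, so they are barriers for QR — the quantifier cannot escape the adjunct.
There is no licit LF on which *more than three theses* c-commands *some novelist*.

No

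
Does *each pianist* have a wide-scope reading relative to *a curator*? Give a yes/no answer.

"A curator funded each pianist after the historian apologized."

Yes

The adjunct island is irrelevant here — *each pianist* and *a curator* are both in the matrix clause.
Ordinary QR to a clause-peripheral position gives the wide-scope LF for the lower DP.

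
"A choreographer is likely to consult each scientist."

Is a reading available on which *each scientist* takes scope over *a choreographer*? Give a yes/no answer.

Yes

*each scientist* is inside a raising infinitive, which is transparent to QR (no CP barrier), so it behaves as a matrix argument.
With no island boundary between them, the object can take inverse scope over the subject via ordinary QR within the clause.
Both orderings are possible: *a choreographer* > *each scientist* and *each scientist* > *a choreographer*.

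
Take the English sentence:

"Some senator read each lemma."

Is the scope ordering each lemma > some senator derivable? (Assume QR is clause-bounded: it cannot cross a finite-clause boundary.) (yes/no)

*some senator* and *each lemma* are co-arguments of the matrix verb, with nothing but a clause-internal boundary between them.
Since no island is crossed, the inverse ordering is licensed alongside surface scope.
So *each lemma* > *some senator* is among the available readings.

Yes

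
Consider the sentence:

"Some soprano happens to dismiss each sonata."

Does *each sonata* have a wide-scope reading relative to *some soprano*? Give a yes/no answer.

Yes

*each sonata* is inside a raising infinitive, which is transparent to QR (no CP barrier), so it behaves as a matrix argument.
No island intervenes, so both surface and inverse scope are derivable.
So *each sonata* > *some soprano* is among the available readings.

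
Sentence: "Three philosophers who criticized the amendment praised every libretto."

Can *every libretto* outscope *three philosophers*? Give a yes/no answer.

The relative clause *who criticized the amendment* modifies *three philosophers*, but *every libretto* is not inside that relative clause — it is an argument of the matrix verb.
Nothing blocks QR of the lower DP to a position above the higher one, so inverse scope is available.

Yes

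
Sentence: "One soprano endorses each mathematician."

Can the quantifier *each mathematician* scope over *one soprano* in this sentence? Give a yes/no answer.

Yes

Both DPs are arguments of the same predicate; there is no clause or island boundary between them.
Since no island is crossed, the inverse ordering is licensed alongside surface scope.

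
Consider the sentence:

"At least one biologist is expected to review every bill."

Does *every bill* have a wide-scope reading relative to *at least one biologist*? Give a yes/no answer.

Yes

*every bill* is the object of the infinitival complement of a raising predicate; raising infinitives are transparent for QR, so the two DPs are in effect clausemates.
With no island boundary between them, the object can take inverse scope over the subject via ordinary QR within the clause.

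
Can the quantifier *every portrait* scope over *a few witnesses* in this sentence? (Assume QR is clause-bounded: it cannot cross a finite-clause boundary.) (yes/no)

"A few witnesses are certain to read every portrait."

Yes

The matrix predicate is a raising verb, whose infinitival complement is not a scope island — *every portrait* can QR into the matrix clause.
QR within a single clause is free, so the lower quantifier may take scope over the higher one.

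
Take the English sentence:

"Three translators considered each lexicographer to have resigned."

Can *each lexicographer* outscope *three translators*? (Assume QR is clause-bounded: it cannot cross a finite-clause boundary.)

Yes

*each lexicographer* is an ECM subject; ECM complements are not islands, and the embedded quantifier may take matrix scope.
No island intervenes, so both surface and inverse scope are derivable.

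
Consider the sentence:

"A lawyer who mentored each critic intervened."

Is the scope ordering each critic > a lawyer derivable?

No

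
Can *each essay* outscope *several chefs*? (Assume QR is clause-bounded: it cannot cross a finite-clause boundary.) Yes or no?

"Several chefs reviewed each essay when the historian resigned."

Yes

The adjunct clause does not contain *each essay*, which is the matrix object.
QR within a single clause is free, so the lower quantifier may take scope over the higher one.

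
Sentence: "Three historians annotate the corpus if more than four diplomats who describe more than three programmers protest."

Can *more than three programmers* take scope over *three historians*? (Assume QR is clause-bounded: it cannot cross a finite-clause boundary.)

No

Structurally, *more than three programmers* is inside the relative clause *who describe more than three programmers*, which is itself inside the adjunct *if more than four diplomats who describe more than three programmers protest*.
Two island boundaries intervene — the relative clause and the adjunct. Either alone would block QR.
So *more than three programmers* cannot raise to a position above *three historians*.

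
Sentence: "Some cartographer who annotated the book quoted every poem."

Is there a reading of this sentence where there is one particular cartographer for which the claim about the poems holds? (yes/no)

That reading corresponds to *some cartographer* > *every poem*.
Surface scope (*some cartographer* > *every poem*) is always derivable; islands only block QR, not in-situ interpretation.

Yes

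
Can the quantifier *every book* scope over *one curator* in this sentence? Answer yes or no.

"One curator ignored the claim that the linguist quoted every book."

*every book* occurs within the complex NP *the claim that the linguist quoted every book*.
Since the clause is the complement of a nominal head, the CNPC blocks scope extraction.
*every book* > *one curator* would require crossing that boundary, which is illicit.
(Only the surface reading survives: one fixed curator with respect to all the relevant books.)

No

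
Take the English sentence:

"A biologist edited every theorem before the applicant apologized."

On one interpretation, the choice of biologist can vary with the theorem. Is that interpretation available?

This is the *every theorem* > *a biologist* reading.
Neither queried DP is inside the adjunct, so the adjunct-island constraint does not apply.
With no island boundary between them, the object can take inverse scope over the subject via ordinary QR within the clause.
Both orderings are possible: *a biologist* > *every theorem* and *every theorem* > *a biologist*.

Yes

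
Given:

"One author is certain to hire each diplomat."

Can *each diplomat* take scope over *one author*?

Yes

*each diplomat* is inside a raising infinitive, which is transparent to QR (no CP barrier), so it behaves as a matrix argument.
Ordinary QR to a clause-peripheral position gives the wide-scope LF for the lower DP.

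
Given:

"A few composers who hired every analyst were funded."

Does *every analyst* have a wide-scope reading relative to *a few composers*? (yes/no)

Structurally, *every analyst* is inside the relative clause *who hired every analyst*.
A relative clause is a scope island — quantifier raising cannot cross its boundary.
So *every analyst* cannot raise high enough to outscope *a few composers*; only the surface ordering *a few composers* > *every analyst* is available.

No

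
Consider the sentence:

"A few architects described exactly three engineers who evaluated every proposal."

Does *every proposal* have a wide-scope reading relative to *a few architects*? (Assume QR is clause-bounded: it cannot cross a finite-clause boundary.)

*every proposal* occurs within the relative clause *who evaluated every proposal* modifying *exactly three engineers*.
QR out of a relative clause is ruled out by the relative-clause island constraint.
Hence only narrow scope for *every proposal* (under *a few architects*) survives.

No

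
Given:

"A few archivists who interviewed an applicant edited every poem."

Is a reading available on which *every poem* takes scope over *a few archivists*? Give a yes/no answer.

Yes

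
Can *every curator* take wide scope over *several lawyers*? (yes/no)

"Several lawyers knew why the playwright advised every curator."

No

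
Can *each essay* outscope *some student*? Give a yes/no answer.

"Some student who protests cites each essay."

Yes

*each essay* sits in the matrix clause, not in the relative clause on *some student*.
Nothing blocks QR of the lower DP to a position above the higher one, so inverse scope is available.
The sentence is scopally ambiguous between *some student* > *each essay* and *each essay* > *some student*.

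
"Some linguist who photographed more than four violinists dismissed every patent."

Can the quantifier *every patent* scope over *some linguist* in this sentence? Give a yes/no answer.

The relative clause *who photographed more than four violinists* modifies *some linguist*, but *every patent* is not inside that relative clause — it is an argument of the matrix verb.
Ordinary QR to a clause-peripheral position gives the wide-scope LF for the lower DP.

Yes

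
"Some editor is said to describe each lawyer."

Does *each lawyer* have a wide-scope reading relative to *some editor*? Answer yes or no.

Yes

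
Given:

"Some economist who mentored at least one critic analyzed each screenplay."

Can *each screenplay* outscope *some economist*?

The RC *who mentored at least one critic* is an island, but *each screenplay* is not inside it — it is the matrix object, a clausemate of *some economist*.
Since no island is crossed, the inverse ordering is licensed alongside surface scope.
The sentence is scopally ambiguous between *some economist* > *each screenplay* and *each screenplay* > *some economist*.

Yes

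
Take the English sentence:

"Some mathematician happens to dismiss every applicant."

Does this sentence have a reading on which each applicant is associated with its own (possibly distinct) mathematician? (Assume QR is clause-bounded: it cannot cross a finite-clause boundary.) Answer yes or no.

Yes

The paraphrase describes the scope ordering *every applicant* > *some mathematician*.
*every applicant* is inside a raising infinitive, which is transparent to QR (no CP barrier), so it behaves as a matrix argument.
QR within a single clause is free, so the lower quantifier may take scope over the higher one.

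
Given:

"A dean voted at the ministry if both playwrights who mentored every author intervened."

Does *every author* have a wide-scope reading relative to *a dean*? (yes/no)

The DP *every author* is contained in the relative clause *who mentored every author*, which is itself inside the adjunct *if both playwrights who mentored every author intervened*.
The quantifier would have to escape first the RC and then the adjunct — two independent island violations.
So *every author* cannot raise to a position above *a dean*.

No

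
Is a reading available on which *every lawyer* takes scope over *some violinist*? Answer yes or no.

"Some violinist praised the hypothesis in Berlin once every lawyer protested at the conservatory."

No

*every lawyer* occurs within the adjunct clause *once every lawyer protested at the conservatory*.
Scope out of an adjunct clause is unavailable: QR respects the adjunct-island constraint.
Hence only narrow scope for *every lawyer* (under *some violinist*) survives.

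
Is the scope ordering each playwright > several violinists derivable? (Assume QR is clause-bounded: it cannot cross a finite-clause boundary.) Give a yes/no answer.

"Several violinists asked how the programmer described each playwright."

No

*each playwright* sits inside the embedded question *how the programmer described each playwright*.
The wh-island constraint blocks QR out of an embedded interrogative.
Hence only narrow scope for *each playwright* (under *several violinists*) survives.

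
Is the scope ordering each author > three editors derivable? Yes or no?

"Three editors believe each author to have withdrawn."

Yes

The ECM infinitive is scope-transparent — *each author* is free to raise above *three editors*.
QR within a single clause is free, so the lower quantifier may take scope over the higher one.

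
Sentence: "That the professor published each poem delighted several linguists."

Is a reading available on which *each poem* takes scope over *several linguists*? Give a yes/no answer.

No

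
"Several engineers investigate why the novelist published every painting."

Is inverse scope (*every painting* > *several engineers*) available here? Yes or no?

*every painting* sits inside the embedded question *why the novelist published every painting*.
Embedded wh-clauses are opaque for QR, so the quantifier stays inside the question.
There is no licit LF on which *every painting* c-commands *several engineers*.

No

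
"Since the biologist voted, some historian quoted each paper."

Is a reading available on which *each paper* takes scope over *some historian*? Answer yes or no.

Yes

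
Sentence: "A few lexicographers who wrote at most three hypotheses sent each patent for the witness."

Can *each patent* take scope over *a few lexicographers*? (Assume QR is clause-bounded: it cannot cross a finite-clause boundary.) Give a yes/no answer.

Yes

*each patent* is a matrix argument; only *a few lexicographers* is modified by the relative clause *who wrote at most three hypotheses*, so the RC island is irrelevant to the target quantifier.
Ordinary QR to a clause-peripheral position gives the wide-scope LF for the lower DP.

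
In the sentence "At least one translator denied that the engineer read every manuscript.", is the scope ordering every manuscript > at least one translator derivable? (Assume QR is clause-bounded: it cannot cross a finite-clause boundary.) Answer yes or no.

No

The target quantifier *every manuscript* is part of the finite complement clause *that the engineer read every manuscript*.
Under clause-bounded QR, a quantifier in an embedded finite clause cannot raise into the matrix clause.
So *every manuscript* cannot raise to a position above *at least one translator*.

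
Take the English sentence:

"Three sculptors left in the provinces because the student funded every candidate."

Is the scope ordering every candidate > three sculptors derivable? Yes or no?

*every candidate* sits inside the adjunct clause *because the student funded every candidate*.
Adverbial clauses are not L-marked, so they are barriers for QR — the quantifier cannot escape the adjunct.
*every candidate* is confined to the island and cannot take scope over *three sculptors*.

No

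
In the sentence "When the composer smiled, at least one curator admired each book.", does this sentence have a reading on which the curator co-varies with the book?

Yes

That reading corresponds to *each book* > *at least one curator*.
The adjunct island is irrelevant here — *each book* and *at least one curator* are both in the matrix clause.
Nothing blocks QR of the lower DP to a position above the higher one, so inverse scope is available.
So *each book* > *at least one curator* is among the available readings.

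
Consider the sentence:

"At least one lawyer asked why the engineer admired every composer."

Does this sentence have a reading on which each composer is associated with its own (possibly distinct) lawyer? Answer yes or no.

No

This is the *every composer* > *at least one lawyer* reading.
The target quantifier *every composer* is part of the embedded question *why the engineer admired every composer*.
Embedded questions are wh-islands: a quantifier inside an indirect question cannot QR into the matrix clause.
There is no licit LF on which *every composer* c-commands *at least one lawyer*.
(Only the surface reading survives: one fixed lawyer with respect to all the relevant composers.)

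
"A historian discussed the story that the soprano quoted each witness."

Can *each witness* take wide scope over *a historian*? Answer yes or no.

No

*each witness* sits inside the complex NP *the story that the soprano quoted each witness*.
Since the clause is the complement of a nominal head, the CNPC blocks scope extraction.
*each witness* > *a historian* would require crossing that boundary, which is illicit.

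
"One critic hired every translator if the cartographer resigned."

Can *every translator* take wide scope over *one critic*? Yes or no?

Yes

Although there is an adjunct clause, *every translator* is in the main clause, not inside the adjunct.
Nothing blocks QR of the lower DP to a position above the higher one, so inverse scope is available.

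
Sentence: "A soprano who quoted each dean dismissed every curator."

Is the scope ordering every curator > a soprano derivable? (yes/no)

Yes

*every curator* sits in the matrix clause, not in the relative clause on *a soprano*.
Clause-internal QR can adjoin the lower DP above the subject, yielding the inverse reading.
So *every curator* > *a soprano* is among the available readings.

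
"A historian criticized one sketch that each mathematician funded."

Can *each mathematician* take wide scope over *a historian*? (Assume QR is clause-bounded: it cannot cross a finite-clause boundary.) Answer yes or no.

No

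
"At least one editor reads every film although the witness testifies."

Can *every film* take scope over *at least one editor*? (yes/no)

The adjunct clause does not contain *every film*, which is the matrix object.
Clause-internal QR can adjoin the lower DP above the subject, yielding the inverse reading.

Yes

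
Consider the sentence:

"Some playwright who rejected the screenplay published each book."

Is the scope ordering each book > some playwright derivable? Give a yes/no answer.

Yes

*each book* is a matrix argument; only *some playwright* is modified by the relative clause *who rejected the screenplay*, so the RC island is irrelevant to the target quantifier.
QR within a single clause is free, so the lower quantifier may take scope over the higher one.
So *each book* > *some playwright* is among the available readings.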